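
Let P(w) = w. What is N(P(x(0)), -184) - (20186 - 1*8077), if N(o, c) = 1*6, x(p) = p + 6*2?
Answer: -12103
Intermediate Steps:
x(p) = 12 + p (x(p) = p + 12 = 12 + p)
N(o, c) = 6
N(P(x(0)), -184) - (20186 - 1*8077) = 6 - (20186 - 1*8077) = 6 - (20186 - 8077) = 6 - 1*12109 = 6 - 12109 = -12103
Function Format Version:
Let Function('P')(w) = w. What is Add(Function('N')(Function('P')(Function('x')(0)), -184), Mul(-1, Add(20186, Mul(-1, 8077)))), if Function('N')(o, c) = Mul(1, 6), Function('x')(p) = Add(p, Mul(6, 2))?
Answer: -12103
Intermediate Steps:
Function('x')(p) = Add(12, p) (Function('x')(p) = Add(p, 12) = Add(12, p))
Function('N')(o, c) = 6
Add(Function('N')(Function('P')(Function('x')(0)), -184), Mul(-1, Add(20186, Mul(-1, 8077)))) = Add(6, Mul(-1, Add(20186, Mul(-1, 8077)))) = Add(6, Mul(-1, Add(20186, -8077))) = Add(6, Mul(-1, 12109)) = Add(6, -12109) = -12103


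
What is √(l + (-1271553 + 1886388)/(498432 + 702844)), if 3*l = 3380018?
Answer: √3658188454610231661/1801914 ≈ 1061.4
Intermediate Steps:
l = 3380018/3 (l = (⅓)*3380018 = 3380018/3 ≈ 1.1267e+6)
√(l + (-1271553 + 1886388)/(498432 + 702844)) = √(3380018/3 + (-1271553 + 1886388)/(498432 + 702844)) = √(3380018/3 + 614835/1201276) = √(4060336347473/3603828) = √3658188454610231661/1801914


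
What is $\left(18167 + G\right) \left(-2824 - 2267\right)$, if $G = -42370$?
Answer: $123217473$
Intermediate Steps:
$\left(18167 + G\right) \left(-2824 - 2267\right) = \left(18167 - 42370\right) \left(-2824 - 2267\right) = \left(-24203\right) \left(-5091\right) = 123217473$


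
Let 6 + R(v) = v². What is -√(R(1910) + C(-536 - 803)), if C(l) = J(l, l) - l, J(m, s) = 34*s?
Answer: -√3603907 ≈ -1898.4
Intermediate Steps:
R(v) = -6 + v²
C(l) = 33*l (C(l) = 34*l - l = 33*l)
-√(R(1910) + C(-536 - 803)) = -√((-6 + 1910²) + 33*(-536 - 803)) = -√((-6 + 3648100) + 33*(-1339)) = -√(3648094 - 44187) = -√3603907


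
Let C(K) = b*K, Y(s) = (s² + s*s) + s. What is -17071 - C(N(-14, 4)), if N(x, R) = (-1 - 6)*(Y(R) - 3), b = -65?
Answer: -32086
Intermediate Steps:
Y(s) = s + 2*s² (Y(s) = (s² + s²) + s = 2*s² + s = s + 2*s²)
N(x, R) = 21 - 7*R*(1 + 2*R) (N(x, R) = (-1 - 6)*(R*(1 + 2*R) - 3) = -7*(-3 + R*(1 + 2*R)) = 21 - 7*R*(1 + 2*R))
C(K) = -65*K
-17071 - C(N(-14, 4)) = -17071 - (-65)*(21 - 7*4*(1 + 2*4)) = -17071 - (-65)*(21 - 7*4*(1 + 8)) = -17071 - (-65)*(21 - 7*4*9) = -17071 - (-65)*(21 - 252) = -17071 - (-65)*(-231) = -17071 - 1*15015 = -17071 - 15015 = -32086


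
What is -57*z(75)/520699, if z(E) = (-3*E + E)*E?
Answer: 641250/520699 ≈ 1.2315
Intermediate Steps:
z(E) = -2*E² (z(E) = (-2*E)*E = -2*E²)
-57*z(75)/520699 = -(-114)*75²/520699 = -(-114)*5625*(1/520699) = -57*(-11250)*(1/520699) = 641250*(1/520699) = 641250/520699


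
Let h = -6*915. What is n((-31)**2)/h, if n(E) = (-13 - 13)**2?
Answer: -338/2745 ≈ -0.12313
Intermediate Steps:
n(E) = 676 (n(E) = (-26)**2 = 676)
h = -5490
n((-31)**2)/h = 676/(-5490) = 676*(-1/5490) = -338/2745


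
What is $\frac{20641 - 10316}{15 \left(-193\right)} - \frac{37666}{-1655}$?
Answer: $\frac{18391039}{958245} \approx 19.192$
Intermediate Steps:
$\frac{20641 - 10316}{15 \left(-193\right)} - \frac{37666}{-1655} = \frac{20641 - 10316}{-2895} - - \frac{37666}{1655} = 10325 \left(- \frac{1}{2895}\right) + \frac{37666}{1655} = - \frac{2065}{579} + \frac{37666}{1655} = \frac{18391039}{958245}$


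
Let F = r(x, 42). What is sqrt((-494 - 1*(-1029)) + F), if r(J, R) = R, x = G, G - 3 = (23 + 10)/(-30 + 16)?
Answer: sqrt(577) ≈ 24.021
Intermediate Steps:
G = 9/14 (G = 3 + (23 + 10)/(-30 + 16) = 3 + 33/(-14) = 3 + 33*(-1/14) = 3 - 33/14 = 9/14 ≈ 0.64286)
x = 9/14 ≈ 0.64286
F = 42
sqrt((-494 - 1*(-1029)) + F) = sqrt((-494 - 1*(-1029)) + 42) = sqrt((-494 + 1029) + 42) = sqrt(535 + 42) = sqrt(577)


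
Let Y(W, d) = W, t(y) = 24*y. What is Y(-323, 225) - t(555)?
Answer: -13643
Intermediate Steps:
Y(-323, 225) - t(555) = -323 - 24*555 = -323 - 1*13320 = -323 - 13320 = -13643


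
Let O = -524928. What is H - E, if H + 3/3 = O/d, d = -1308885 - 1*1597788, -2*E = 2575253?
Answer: 2495137866593/1937782 ≈ 1.2876e+6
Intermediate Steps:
E = -2575253/2 (E = -½*2575253 = -2575253/2 ≈ -1.2876e+6)
d = -2906673 (d = -1308885 - 1597788 = -2906673)
H = -793915/968891 (H = -1 - 524928/(-2906673) = -1 - 524928*(-1/2906673) = -1 + 174976/968891 = -793915/968891 ≈ -0.81941)
H - E = -793915/968891 - 1*(-2575253/2) = -793915/968891 + 2575253/2 = 2495137866593/1937782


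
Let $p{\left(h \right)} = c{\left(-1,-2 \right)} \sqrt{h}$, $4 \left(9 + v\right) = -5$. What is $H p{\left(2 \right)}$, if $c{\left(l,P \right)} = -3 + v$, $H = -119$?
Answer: $\frac{6307 \sqrt{2}}{4} \approx 2229.9$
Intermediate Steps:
$v = - \frac{41}{4}$ ($v = -9 + \frac{1}{4} \left(-5\right) = -9 - \frac{5}{4} = - \frac{41}{4} \approx -10.25$)
$c{\left(l,P \right)} = - \frac{53}{4}$ ($c{\left(l,P \right)} = -3 - \frac{41}{4} = - \frac{53}{4}$)
$p{\left(h \right)} = - \frac{53 \sqrt{h}}{4}$
$H p{\left(2 \right)} = - 119 \left(- \frac{53 \sqrt{2}}{4}\right) = \frac{6307 \sqrt{2}}{4}$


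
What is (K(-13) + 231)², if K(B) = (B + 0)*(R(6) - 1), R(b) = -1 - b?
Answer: 112225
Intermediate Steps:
K(B) = -8*B (K(B) = (B + 0)*((-1 - 1*6) - 1) = B*((-1 - 6) - 1) = B*(-7 - 1) = B*(-8) = -8*B)
(K(-13) + 231)² = (-8*(-13) + 231)² = (104 + 231)² = 335² = 112225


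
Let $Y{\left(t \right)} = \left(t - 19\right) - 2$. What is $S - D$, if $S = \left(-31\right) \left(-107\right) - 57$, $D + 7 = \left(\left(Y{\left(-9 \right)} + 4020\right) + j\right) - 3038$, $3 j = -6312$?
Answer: $4419$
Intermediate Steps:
$j = -2104$ ($j = \frac{1}{3} \left(-6312\right) = -2104$)
$Y{\left(t \right)} = -21 + t$ ($Y{\left(t \right)} = \left(-19 + t\right) - 2 = -21 + t$)
$D = -1159$ ($D = -7 + \left(\left(\left(\left(-21 - 9\right) + 4020\right) - 2104\right) - 3038\right) = -7 + \left(\left(\left(-30 + 4020\right) - 2104\right) - 3038\right) = -7 + \left(\left(3990 - 2104\right) - 3038\right) = -7 + \left(1886 - 3038\right) = -7 - 1152 = -1159$)
$S = 3260$ ($S = 3317 - 57 = 3260$)
$S - D = 3260 - -1159 = 3260 + 1159 = 4419$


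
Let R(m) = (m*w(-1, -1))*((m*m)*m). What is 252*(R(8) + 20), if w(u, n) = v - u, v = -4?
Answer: -3091536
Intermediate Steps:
w(u, n) = -4 - u
R(m) = -3*m⁴ (R(m) = (m*(-4 - 1*(-1)))*((m*m)*m) = (m*(-4 + 1))*(m²*m) = (m*(-3))*m³ = (-3*m)*m³ = -3*m⁴)
252*(R(8) + 20) = 252*(-3*8⁴ + 20) = 252*(-3*4096 + 20) = 252*(-12288 + 20) = 252*(-12268) = -3091536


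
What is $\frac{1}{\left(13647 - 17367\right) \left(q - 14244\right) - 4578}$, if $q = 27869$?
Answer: $- \frac{1}{50689578} \approx -1.9728 \cdot 10^{-8}$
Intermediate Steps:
$\frac{1}{\left(13647 - 17367\right) \left(q - 14244\right) - 4578} = \frac{1}{\left(13647 - 17367\right) \left(27869 - 14244\right) - 4578} = \frac{1}{\left(-3720\right) 13625 - 4578} = \frac{1}{-50685000 - 4578} = \frac{1}{-50689578} = - \frac{1}{50689578}$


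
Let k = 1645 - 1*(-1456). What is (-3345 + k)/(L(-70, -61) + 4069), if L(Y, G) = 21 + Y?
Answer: -61/1005 ≈ -0.060697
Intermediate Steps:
k = 3101 (k = 1645 + 1456 = 3101)
(-3345 + k)/(L(-70, -61) + 4069) = (-3345 + 3101)/((21 - 70) + 4069) = -244/(-49 + 4069) = -244/4020 = -244*1/4020 = -61/1005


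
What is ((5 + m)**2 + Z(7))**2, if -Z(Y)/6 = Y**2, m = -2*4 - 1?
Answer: 77284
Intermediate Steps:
m = -9 (m = -8 - 1 = -9)
Z(Y) = -6*Y**2
((5 + m)**2 + Z(7))**2 = ((5 - 9)**2 - 6*7**2)**2 = ((-4)**2 - 6*49)**2 = (16 - 294)**2 = (-278)**2 = 77284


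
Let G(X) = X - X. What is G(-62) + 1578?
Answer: 1578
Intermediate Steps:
G(X) = 0
G(-62) + 1578 = 0 + 1578 = 1578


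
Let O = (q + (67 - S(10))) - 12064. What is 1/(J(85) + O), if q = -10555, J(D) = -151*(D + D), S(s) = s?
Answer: -1/48232 ≈ -2.0733e-5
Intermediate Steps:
J(D) = -302*D
O = -22562 (O = (-10555 + (67 - 1*10)) - 12064 = (-10555 + (67 - 10)) - 12064 = (-10555 + 57) - 12064 = -10498 - 12064 = -22562)
1/(J(85) + O) = 1/(-302*85 - 22562) = 1/(-25670 - 22562) = 1/(-48232) = -1/48232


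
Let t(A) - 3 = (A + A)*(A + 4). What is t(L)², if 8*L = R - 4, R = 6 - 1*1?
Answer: 16641/1024 ≈ 16.251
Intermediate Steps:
R = 5 (R = 6 - 1 = 5)
L = ⅛ (L = (5 - 4)/8 = (⅛)*1 = ⅛ ≈ 0.12500)
t(A) = 3 + 2*A*(4 + A) (t(A) = 3 + (A + A)*(A + 4) = 3 + (2*A)*(4 + A) = 3 + 2*A*(4 + A))
t(L)² = (3 + 2*(⅛)² + 8*(⅛))² = (3 + 2*(1/64) + 1)² = (3 + 1/32 + 1)² = (129/32)² = 16641/1024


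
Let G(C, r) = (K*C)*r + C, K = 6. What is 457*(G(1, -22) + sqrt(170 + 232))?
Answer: -59867 + 457*sqrt(402) ≈ -50704.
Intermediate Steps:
G(C, r) = C + 6*C*r (G(C, r) = (6*C)*r + C = 6*C*r + C = C + 6*C*r)
457*(G(1, -22) + sqrt(170 + 232)) = 457*(1*(1 + 6*(-22)) + sqrt(170 + 232)) = 457*(1*(1 - 132) + sqrt(402)) = 457*(1*(-131) + sqrt(402)) = 457*(-131 + sqrt(402)) = -59867 + 457*sqrt(402)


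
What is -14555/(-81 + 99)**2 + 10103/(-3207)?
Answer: -16650419/346356 ≈ -48.073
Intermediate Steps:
-14555/(-81 + 99)**2 + 10103/(-3207) = -14555/(18**2) + 10103*(-1/3207) = -14555/324 - 10103/3207 = -16650419/346356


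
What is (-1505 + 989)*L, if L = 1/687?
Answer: -172/229 ≈ -0.75109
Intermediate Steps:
L = 1/687 ≈ 0.0014556
(-1505 + 989)*L = (-1505 + 989)*(1/687) = -516*1/687 = -172/229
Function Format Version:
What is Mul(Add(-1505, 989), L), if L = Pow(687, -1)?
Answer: Rational(-172, 229) ≈ -0.75109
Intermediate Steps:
L = Rational(1, 687) ≈ 0.0014556
Mul(Add(-1505, 989), L) = Mul(Add(-1505, 989), Rational(1, 687)) = Mul(-516, Rational(1, 687)) = Rational(-172, 229)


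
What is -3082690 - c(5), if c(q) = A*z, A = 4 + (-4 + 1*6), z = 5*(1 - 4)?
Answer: -3082600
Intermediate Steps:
z = -15 (z = 5*(-3) = -15)
A = 6 (A = 4 + (-4 + 6) = 4 + 2 = 6)
c(q) = -90 (c(q) = 6*(-15) = -90)
-3082690 - c(5) = -3082690 - 1*(-90) = -3082690 + 90 = -3082600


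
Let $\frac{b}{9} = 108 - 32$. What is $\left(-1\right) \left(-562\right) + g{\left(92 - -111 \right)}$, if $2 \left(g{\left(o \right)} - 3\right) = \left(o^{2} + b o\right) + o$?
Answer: $90697$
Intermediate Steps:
$b = 684$ ($b = 9 \left(108 - 32\right) = 9 \cdot 76 = 684$)
$g{\left(o \right)} = 3 + \frac{o^{2}}{2} + \frac{685 o}{2}$ ($g{\left(o \right)} = 3 + \frac{\left(o^{2} + 684 o\right) + o}{2} = 3 + \frac{o^{2} + 685 o}{2} = 3 + \left(\frac{o^{2}}{2} + \frac{685 o}{2}\right) = 3 + \frac{o^{2}}{2} + \frac{685 o}{2}$)
$\left(-1\right) \left(-562\right) + g{\left(92 - -111 \right)} = \left(-1\right) \left(-562\right) + \left(3 + \frac{\left(92 - -111\right)^{2}}{2} + \frac{685 \left(92 - -111\right)}{2}\right) = 562 + \left(3 + \frac{\left(92 + 111\right)^{2}}{2} + \frac{685 \left(92 + 111\right)}{2}\right) = 562 + \left(3 + \frac{203^{2}}{2} + \frac{685}{2} \cdot 203\right) = 562 + \left(3 + \frac{1}{2} \cdot 41209 + \frac{139055}{2}\right) = 562 + \left(3 + \frac{41209}{2} + \frac{139055}{2}\right) = 562 + 90135 = 90697$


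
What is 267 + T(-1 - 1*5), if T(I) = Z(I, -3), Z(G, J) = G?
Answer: 261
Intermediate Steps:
T(I) = I
267 + T(-1 - 1*5) = 267 + (-1 - 1*5) = 267 + (-1 - 5) = 267 - 6 = 261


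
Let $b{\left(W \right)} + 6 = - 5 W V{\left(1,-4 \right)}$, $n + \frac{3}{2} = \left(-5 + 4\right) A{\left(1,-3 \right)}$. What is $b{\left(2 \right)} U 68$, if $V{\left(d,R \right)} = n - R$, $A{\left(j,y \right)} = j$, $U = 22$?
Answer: $-31416$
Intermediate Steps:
$n = - \frac{5}{2}$ ($n = - \frac{3}{2} + \left(-5 + 4\right) 1 = - \frac{3}{2} - 1 = - \frac{5}{2} \approx -2.5$)
$V{\left(d,R \right)} = - \frac{5}{2} - R$
$b{\left(W \right)} = -6 - \frac{15 W}{2}$ ($b{\left(W \right)} = -6 + - 5 W \left(- \frac{5}{2} - -4\right) = -6 + - 5 W \left(- \frac{5}{2} + 4\right) = -6 + - 5 W \frac{3}{2} = -6 - \frac{15 W}{2}$)
$b{\left(2 \right)} U 68 = \left(-6 - 15\right) 22 \cdot 68 = \left(-6 - 15\right) 1496 = \left(-21\right) 1496 = -31416$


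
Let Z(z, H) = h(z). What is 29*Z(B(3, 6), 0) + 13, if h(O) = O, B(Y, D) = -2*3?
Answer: -161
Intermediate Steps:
B(Y, D) = -6
Z(z, H) = z
29*Z(B(3, 6), 0) + 13 = 29*(-6) + 13 = -174 + 13 = -161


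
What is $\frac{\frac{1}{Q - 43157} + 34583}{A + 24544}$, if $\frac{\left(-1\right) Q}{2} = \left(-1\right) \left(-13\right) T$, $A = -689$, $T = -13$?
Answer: $\frac{1480809476}{1021447245} \approx 1.4497$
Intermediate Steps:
$Q = 338$ ($Q = - 2 \left(-1\right) \left(-13\right) \left(-13\right) = - 2 \cdot 13 \left(-13\right) = \left(-2\right) \left(-169\right) = 338$)
$\frac{\frac{1}{Q - 43157} + 34583}{A + 24544} = \frac{\frac{1}{338 - 43157} + 34583}{-689 + 24544} = \frac{\frac{1}{-42819} + 34583}{23855} = \left(- \frac{1}{42819} + 34583\right) \frac{1}{23855} = \frac{1480809476}{42819} \cdot \frac{1}{23855} = \frac{1480809476}{1021447245}$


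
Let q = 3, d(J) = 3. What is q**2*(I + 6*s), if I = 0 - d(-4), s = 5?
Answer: 243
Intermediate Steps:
I = -3 (I = 0 - 1*3 = 0 - 3 = -3)
q**2*(I + 6*s) = 3**2*(-3 + 6*5) = 9*(-3 + 30) = 9*27 = 243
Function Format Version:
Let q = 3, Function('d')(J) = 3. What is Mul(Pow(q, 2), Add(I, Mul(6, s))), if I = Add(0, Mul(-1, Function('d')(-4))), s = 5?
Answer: 243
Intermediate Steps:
I = -3 (I = Add(0, Mul(-1, 3)) = Add(0, -3) = -3)
Mul(Pow(q, 2), Add(I, Mul(6, s))) = Mul(Pow(3, 2), Add(-3, Mul(6, 5))) = Mul(9, Add(-3, 30)) = Mul(9, 27) = 243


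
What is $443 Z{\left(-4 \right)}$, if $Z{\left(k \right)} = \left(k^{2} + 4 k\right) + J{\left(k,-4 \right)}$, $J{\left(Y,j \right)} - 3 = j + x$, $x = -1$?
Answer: $-886$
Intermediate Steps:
$J{\left(Y,j \right)} = 2 + j$ ($J{\left(Y,j \right)} = 3 + \left(j - 1\right) = 3 + \left(-1 + j\right) = 2 + j$)
$Z{\left(k \right)} = -2 + k^{2} + 4 k$ ($Z{\left(k \right)} = \left(k^{2} + 4 k\right) + \left(2 - 4\right) = \left(k^{2} + 4 k\right) - 2 = -2 + k^{2} + 4 k$)
$443 Z{\left(-4 \right)} = 443 \left(-2 + \left(-4\right)^{2} + 4 \left(-4\right)\right) = 443 \left(-2 + 16 - 16\right) = 443 \left(-2\right) = -886$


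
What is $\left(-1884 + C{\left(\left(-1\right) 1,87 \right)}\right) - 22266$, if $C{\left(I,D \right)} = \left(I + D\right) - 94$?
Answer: $-24158$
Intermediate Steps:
$C{\left(I,D \right)} = -94 + D + I$ ($C{\left(I,D \right)} = \left(D + I\right) - 94 = -94 + D + I$)
$\left(-1884 + C{\left(\left(-1\right) 1,87 \right)}\right) - 22266 = \left(-1884 - 8\right) - 22266 = -1892 - 22266 = -24158$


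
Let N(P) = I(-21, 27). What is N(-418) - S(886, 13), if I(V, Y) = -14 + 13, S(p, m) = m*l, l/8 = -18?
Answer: 1871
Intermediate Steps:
l = -144 (l = 8*(-18) = -144)
S(p, m) = -144*m (S(p, m) = m*(-144) = -144*m)
I(V, Y) = -1
N(P) = -1
N(-418) - S(886, 13) = -1 - (-144)*13 = -1 - 1*(-1872) = -1 + 1872 = 1871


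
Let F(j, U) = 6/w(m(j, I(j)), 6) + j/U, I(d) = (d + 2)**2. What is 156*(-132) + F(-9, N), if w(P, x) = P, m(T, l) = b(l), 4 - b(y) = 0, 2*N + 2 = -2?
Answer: -20586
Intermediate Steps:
N = -2 (N = -1 + (1/2)*(-2) = -1 - 1 = -2)
I(d) = (2 + d)**2
b(y) = 4 (b(y) = 4 - 1*0 = 4 + 0 = 4)
m(T, l) = 4
F(j, U) = 3/2 + j/U (F(j, U) = 6/4 + j/U = 6*(1/4) + j/U = 3/2 + j/U)
156*(-132) + F(-9, N) = 156*(-132) + (3/2 - 9/(-2)) = -20592 + (3/2 - 9*(-1/2)) = -20592 + (3/2 + 9/2) = -20592 + 6 = -20586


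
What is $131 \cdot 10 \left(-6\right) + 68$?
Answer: $-7792$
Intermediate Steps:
$131 \cdot 10 \left(-6\right) + 68 = 131 \left(-60\right) + 68 = -7860 + 68 = -7792$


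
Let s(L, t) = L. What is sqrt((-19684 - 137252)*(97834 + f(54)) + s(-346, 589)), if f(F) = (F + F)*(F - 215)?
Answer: I*sqrt(12624873802) ≈ 1.1236e+5*I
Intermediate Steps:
f(F) = 2*F*(-215 + F) (f(F) = (2*F)*(-215 + F) = 2*F*(-215 + F))
sqrt((-19684 - 137252)*(97834 + f(54)) + s(-346, 589)) = sqrt((-19684 - 137252)*(97834 + 2*54*(-215 + 54)) - 346) = sqrt(-156936*(97834 + 2*54*(-161)) - 346) = sqrt(-156936*(97834 - 17388) - 346) = sqrt(-156936*80446 - 346) = sqrt(-12624873456 - 346) = sqrt(-12624873802) = I*sqrt(12624873802)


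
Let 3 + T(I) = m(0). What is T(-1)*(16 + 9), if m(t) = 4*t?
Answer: -75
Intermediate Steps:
T(I) = -3 (T(I) = -3 + 4*0 = -3 + 0 = -3)
T(-1)*(16 + 9) = -3*(16 + 9) = -3*25 = -75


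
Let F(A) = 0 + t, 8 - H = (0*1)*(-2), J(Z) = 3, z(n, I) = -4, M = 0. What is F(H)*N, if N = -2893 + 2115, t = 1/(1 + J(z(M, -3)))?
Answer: -389/2 ≈ -194.50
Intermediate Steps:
t = ¼ (t = 1/(1 + 3) = 1/4 = ¼ ≈ 0.25000)
H = 8 (H = 8 - 0*1*(-2) = 8 - 0*(-2) = 8 - 1*0 = 8 + 0 = 8)
N = -778
F(A) = ¼ (F(A) = 0 + ¼ = ¼)
F(H)*N = (¼)*(-778) = -389/2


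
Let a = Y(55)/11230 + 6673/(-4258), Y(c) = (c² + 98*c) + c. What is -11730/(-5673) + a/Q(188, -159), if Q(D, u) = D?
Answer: 3507606233297/1699944690872 ≈ 2.0634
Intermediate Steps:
Y(c) = c² + 99*c
a = -3887253/4781734 (a = (55*(99 + 55))/11230 + 6673/(-4258) = (55*154)*(1/11230) + 6673*(-1/4258) = 8470*(1/11230) - 6673/4258 = 847/1123 - 6673/4258 = -3887253/4781734 ≈ -0.81294)
-11730/(-5673) + a/Q(188, -159) = -11730/(-5673) - 3887253/4781734/188 = -11730*(-1/5673) - 3887253/4781734*1/188 = 3910/1891 - 3887253/898965992 = 3507606233297/1699944690872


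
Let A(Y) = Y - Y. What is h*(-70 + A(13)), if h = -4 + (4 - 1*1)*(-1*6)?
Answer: 1540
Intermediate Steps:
h = -22 (h = -4 + (4 - 1)*(-6) = -4 + 3*(-6) = -4 - 18 = -22)
A(Y) = 0
h*(-70 + A(13)) = -22*(-70 + 0) = -22*(-70) = 1540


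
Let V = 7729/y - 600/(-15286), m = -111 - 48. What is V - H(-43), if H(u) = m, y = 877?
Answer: 1125098696/6702911 ≈ 167.85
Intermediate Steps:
m = -159
H(u) = -159
V = 59335847/6702911 (V = 7729/877 - 600/(-15286) = 7729*(1/877) - 600*(-1/15286) = 7729/877 + 300/7643 = 59335847/6702911 ≈ 8.8522)
V - H(-43) = 59335847/6702911 - 1*(-159) = 59335847/6702911 + 159 = 1125098696/6702911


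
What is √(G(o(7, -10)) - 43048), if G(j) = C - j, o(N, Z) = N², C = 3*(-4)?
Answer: I*√43109 ≈ 207.63*I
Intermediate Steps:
C = -12
G(j) = -12 - j
√(G(o(7, -10)) - 43048) = √((-12 - 1*7²) - 43048) = √((-12 - 1*49) - 43048) = √((-12 - 49) - 43048) = √(-61 - 43048) = √(-43109) = I*√43109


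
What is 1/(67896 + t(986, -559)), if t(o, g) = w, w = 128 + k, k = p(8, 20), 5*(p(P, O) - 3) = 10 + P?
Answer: 5/340153 ≈ 1.4699e-5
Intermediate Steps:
p(P, O) = 5 + P/5 (p(P, O) = 3 + (10 + P)/5 = 3 + (2 + P/5) = 5 + P/5)
k = 33/5 (k = 5 + (1/5)*8 = 5 + 8/5 = 33/5 ≈ 6.6000)
w = 673/5 (w = 128 + 33/5 = 673/5 ≈ 134.60)
t(o, g) = 673/5
1/(67896 + t(986, -559)) = 1/(67896 + 673/5) = 1/(340153/5) = 5/340153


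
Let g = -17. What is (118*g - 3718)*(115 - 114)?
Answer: -5724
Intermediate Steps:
(118*g - 3718)*(115 - 114) = (118*(-17) - 3718)*(115 - 114) = (-2006 - 3718)*1 = -5724*1 = -5724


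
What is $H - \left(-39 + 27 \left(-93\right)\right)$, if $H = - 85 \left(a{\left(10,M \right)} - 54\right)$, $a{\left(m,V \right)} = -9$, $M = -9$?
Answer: $7905$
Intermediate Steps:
$H = 5355$ ($H = - 85 \left(-9 - 54\right) = \left(-85\right) \left(-63\right) = 5355$)
$H - \left(-39 + 27 \left(-93\right)\right) = 5355 - \left(-39 + 27 \left(-93\right)\right) = 5355 - \left(-39 - 2511\right) = 5355 - -2550 = 5355 + 2550 = 7905$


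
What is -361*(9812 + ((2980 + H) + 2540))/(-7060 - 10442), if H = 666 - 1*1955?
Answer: 1689841/5834 ≈ 289.65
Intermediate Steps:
H = -1289 (H = 666 - 1955 = -1289)
-361*(9812 + ((2980 + H) + 2540))/(-7060 - 10442) = -361*(9812 + ((2980 - 1289) + 2540))/(-7060 - 10442) = -361*(9812 + (1691 + 2540))/(-17502) = -361*(9812 + 4231)*(-1)/17502 = -5069523*(-1)/17502 = -361*(-4681/5834) = 1689841/5834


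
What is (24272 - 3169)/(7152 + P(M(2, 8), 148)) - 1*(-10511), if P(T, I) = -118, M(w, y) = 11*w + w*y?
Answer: 73955477/7034 ≈ 10514.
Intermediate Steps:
(24272 - 3169)/(7152 + P(M(2, 8), 148)) - 1*(-10511) = (24272 - 3169)/(7152 - 118) - 1*(-10511) = 21103/7034 + 10511 = 73955477/7034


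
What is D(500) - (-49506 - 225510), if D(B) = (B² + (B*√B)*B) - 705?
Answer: 524311 + 2500000*√5 ≈ 6.1145e+6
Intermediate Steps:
D(B) = -705 + B² + B^(5/2) (D(B) = (B² + B^(3/2)*B) - 705 = (B² + B^(5/2)) - 705 = -705 + B² + B^(5/2))
D(500) - (-49506 - 225510) = (-705 + 500² + 500^(5/2)) - (-49506 - 225510) = (-705 + 250000 + 2500000*√5) - 1*(-275016) = (249295 + 2500000*√5) + 275016 = 524311 + 2500000*√5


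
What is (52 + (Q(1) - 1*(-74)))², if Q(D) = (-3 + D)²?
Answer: 16900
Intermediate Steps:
(52 + (Q(1) - 1*(-74)))² = (52 + ((-3 + 1)² - 1*(-74)))² = (52 + ((-2)² + 74))² = (52 + (4 + 74))² = (52 + 78)² = 130² = 16900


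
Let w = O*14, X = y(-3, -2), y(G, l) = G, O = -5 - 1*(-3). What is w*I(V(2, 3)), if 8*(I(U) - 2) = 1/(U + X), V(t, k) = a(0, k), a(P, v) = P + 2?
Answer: -105/2 ≈ -52.500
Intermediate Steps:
O = -2 (O = -5 + 3 = -2)
X = -3
a(P, v) = 2 + P
V(t, k) = 2 (V(t, k) = 2 + 0 = 2)
I(U) = 2 + 1/(8*(-3 + U)) (I(U) = 2 + 1/(8*(U - 3)) = 2 + 1/(8*(-3 + U)))
w = -28 (w = -2*14 = -28)
w*I(V(2, 3)) = -7*(-47 + 16*2)/(2*(-3 + 2)) = -7*(-47 + 32)/(2*(-1)) = -7*(-1)*(-15)/2 = -28*15/8 = -105/2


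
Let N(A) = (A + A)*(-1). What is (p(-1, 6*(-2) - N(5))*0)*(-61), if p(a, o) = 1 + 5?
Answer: 0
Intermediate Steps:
N(A) = -2*A (N(A) = (2*A)*(-1) = -2*A)
p(a, o) = 6
(p(-1, 6*(-2) - N(5))*0)*(-61) = (6*0)*(-61) = 0*(-61) = 0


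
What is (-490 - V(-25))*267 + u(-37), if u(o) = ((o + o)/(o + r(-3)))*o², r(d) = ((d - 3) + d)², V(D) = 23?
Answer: -3064015/22 ≈ -1.3927e+5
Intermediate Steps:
r(d) = (-3 + 2*d)² (r(d) = ((-3 + d) + d)² = (-3 + 2*d)²)
u(o) = 2*o³/(81 + o) (u(o) = ((o + o)/(o + (-3 + 2*(-3))²))*o² = ((2*o)/(o + (-3 - 6)²))*o² = ((2*o)/(o + (-9)²))*o² = ((2*o)/(o + 81))*o² = ((2*o)/(81 + o))*o² = (2*o/(81 + o))*o² = 2*o³/(81 + o))
(-490 - V(-25))*267 + u(-37) = (-490 - 1*23)*267 + 2*(-37)³/(81 - 37) = (-490 - 23)*267 + 2*(-50653)/44 = -513*267 + 2*(-50653)*(1/44) = -136971 - 50653/22 = -3064015/22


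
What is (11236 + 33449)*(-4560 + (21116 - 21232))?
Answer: -208947060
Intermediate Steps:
(11236 + 33449)*(-4560 + (21116 - 21232)) = 44685*(-4560 - 116) = 44685*(-4676) = -208947060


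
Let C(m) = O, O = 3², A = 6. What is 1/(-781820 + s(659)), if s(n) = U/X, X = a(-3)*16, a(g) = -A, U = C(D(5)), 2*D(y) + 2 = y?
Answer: -32/25018243 ≈ -1.2791e-6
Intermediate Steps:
O = 9
D(y) = -1 + y/2
C(m) = 9
U = 9
a(g) = -6 (a(g) = -1*6 = -6)
X = -96 (X = -6*16 = -96)
s(n) = -3/32 (s(n) = 9/(-96) = 9*(-1/96) = -3/32)
1/(-781820 + s(659)) = 1/(-781820 - 3/32) = 1/(-25018243/32) = -32/25018243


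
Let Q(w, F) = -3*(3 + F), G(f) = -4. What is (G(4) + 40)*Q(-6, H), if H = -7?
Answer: 432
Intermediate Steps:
Q(w, F) = -9 - 3*F
(G(4) + 40)*Q(-6, H) = (-4 + 40)*(-9 - 3*(-7)) = 36*(-9 + 21) = 36*12 = 432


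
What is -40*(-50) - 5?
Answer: 1995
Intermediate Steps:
-40*(-50) - 5 = 2000 - 5 = 1995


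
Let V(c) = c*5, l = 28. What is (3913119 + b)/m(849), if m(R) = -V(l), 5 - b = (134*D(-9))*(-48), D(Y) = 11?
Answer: -995969/35 ≈ -28456.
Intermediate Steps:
V(c) = 5*c
b = 70757 (b = 5 - 134*11*(-48) = 5 - 1474*(-48) = 5 - 1*(-70752) = 5 + 70752 = 70757)
m(R) = -140 (m(R) = -5*28 = -1*140 = -140)
(3913119 + b)/m(849) = (3913119 + 70757)/(-140) = 3983876*(-1/140) = -995969/35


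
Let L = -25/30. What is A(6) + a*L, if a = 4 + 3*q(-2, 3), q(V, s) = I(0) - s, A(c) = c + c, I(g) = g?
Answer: 97/6 ≈ 16.167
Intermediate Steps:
A(c) = 2*c
L = -5/6 (L = -25*1/30 = -5/6 ≈ -0.83333)
q(V, s) = -s (q(V, s) = 0 - s = -s)
a = -5 (a = 4 + 3*(-1*3) = 4 + 3*(-3) = 4 - 9 = -5)
A(6) + a*L = 2*6 - 5*(-5/6) = 12 + 25/6 = 97/6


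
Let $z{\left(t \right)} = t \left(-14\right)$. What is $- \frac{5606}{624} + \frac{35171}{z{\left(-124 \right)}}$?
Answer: $\frac{381709}{33852} \approx 11.276$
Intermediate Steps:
$z{\left(t \right)} = - 14 t$
$- \frac{5606}{624} + \frac{35171}{z{\left(-124 \right)}} = - \frac{5606}{624} + \frac{35171}{\left(-14\right) \left(-124\right)} = \left(-5606\right) \frac{1}{624} + \frac{35171}{1736} = - \frac{2803}{312} + 35171 \cdot \frac{1}{1736} = - \frac{2803}{312} + \frac{35171}{1736} = \frac{381709}{33852}$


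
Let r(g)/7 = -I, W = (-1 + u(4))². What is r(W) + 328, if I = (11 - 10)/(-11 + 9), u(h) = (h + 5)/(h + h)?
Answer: 663/2 ≈ 331.50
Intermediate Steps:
u(h) = (5 + h)/(2*h) (u(h) = (5 + h)/((2*h)) = (5 + h)*(1/(2*h)) = (5 + h)/(2*h))
I = -½ (I = 1/(-2) = 1*(-½) = -½ ≈ -0.50000)
W = 1/64 (W = (-1 + (½)*(5 + 4)/4)² = (-1 + (½)*(¼)*9)² = (-1 + 9/8)² = (⅛)² = 1/64 ≈ 0.015625)
r(g) = 7/2 (r(g) = 7*(-1*(-½)) = 7*(½) = 7/2)
r(W) + 328 = 7/2 + 328 = 663/2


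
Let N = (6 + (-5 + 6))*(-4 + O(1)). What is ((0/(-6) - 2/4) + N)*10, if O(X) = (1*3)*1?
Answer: -75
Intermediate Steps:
O(X) = 3 (O(X) = 3*1 = 3)
N = -7 (N = (6 + (-5 + 6))*(-4 + 3) = (6 + 1)*(-1) = 7*(-1) = -7)
((0/(-6) - 2/4) + N)*10 = ((0/(-6) - 2/4) - 7)*10 = ((0*(-1/6) - 2*1/4) - 7)*10 = ((0 - 1/2) - 7)*10 = (-1/2 - 7)*10 = -15/2*10 = -75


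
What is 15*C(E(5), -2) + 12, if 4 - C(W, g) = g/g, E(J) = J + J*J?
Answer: 57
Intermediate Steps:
E(J) = J + J²
C(W, g) = 3 (C(W, g) = 4 - g/g = 4 - 1*1 = 4 - 1 = 3)
15*C(E(5), -2) + 12 = 15*3 + 12 = 45 + 12 = 57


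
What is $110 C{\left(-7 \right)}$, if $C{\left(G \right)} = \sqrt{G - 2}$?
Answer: $330 i \approx 330.0 i$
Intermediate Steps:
$C{\left(G \right)} = \sqrt{-2 + G}$
$110 C{\left(-7 \right)} = 110 \sqrt{-2 - 7} = 110 \sqrt{-9} = 110 \cdot 3 i = 330 i$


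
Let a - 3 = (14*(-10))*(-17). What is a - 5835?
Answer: -3452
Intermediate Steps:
a = 2383 (a = 3 + (14*(-10))*(-17) = 3 - 140*(-17) = 3 + 2380 = 2383)
a - 5835 = 2383 - 5835 = -3452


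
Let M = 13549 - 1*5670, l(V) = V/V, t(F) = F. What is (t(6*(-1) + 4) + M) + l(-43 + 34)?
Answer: 7878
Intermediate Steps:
l(V) = 1
M = 7879 (M = 13549 - 5670 = 7879)
(t(6*(-1) + 4) + M) + l(-43 + 34) = ((6*(-1) + 4) + 7879) + 1 = ((-6 + 4) + 7879) + 1 = (-2 + 7879) + 1 = 7877 + 1 = 7878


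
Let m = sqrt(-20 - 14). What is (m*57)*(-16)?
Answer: -912*I*sqrt(34) ≈ -5317.8*I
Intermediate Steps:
m = I*sqrt(34) (m = sqrt(-34) = I*sqrt(34) ≈ 5.8309*I)
(m*57)*(-16) = ((I*sqrt(34))*57)*(-16) = (57*I*sqrt(34))*(-16) = -912*I*sqrt(34)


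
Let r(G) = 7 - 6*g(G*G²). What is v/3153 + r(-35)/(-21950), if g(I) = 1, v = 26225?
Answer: 575635597/69208350 ≈ 8.3174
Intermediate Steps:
r(G) = 1 (r(G) = 7 - 6*1 = 7 - 6 = 1)
v/3153 + r(-35)/(-21950) = 26225/3153 + 1/(-21950) = 26225*(1/3153) + 1*(-1/21950) = 26225/3153 - 1/21950 = 575635597/69208350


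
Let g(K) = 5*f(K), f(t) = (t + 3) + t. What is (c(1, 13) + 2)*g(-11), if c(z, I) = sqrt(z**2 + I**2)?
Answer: -190 - 95*sqrt(170) ≈ -1428.6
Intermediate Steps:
f(t) = 3 + 2*t (f(t) = (3 + t) + t = 3 + 2*t)
g(K) = 15 + 10*K (g(K) = 5*(3 + 2*K) = 15 + 10*K)
c(z, I) = sqrt(I**2 + z**2)
(c(1, 13) + 2)*g(-11) = (sqrt(13**2 + 1**2) + 2)*(15 + 10*(-11)) = (sqrt(169 + 1) + 2)*(15 - 110) = (sqrt(170) + 2)*(-95) = (2 + sqrt(170))*(-95) = -190 - 95*sqrt(170)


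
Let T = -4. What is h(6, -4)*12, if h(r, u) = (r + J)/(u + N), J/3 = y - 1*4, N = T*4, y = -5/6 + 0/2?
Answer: 51/10 ≈ 5.1000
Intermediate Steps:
y = -⅚ (y = -5*⅙ + 0*(½) = -⅚ + 0 = -⅚ ≈ -0.83333)
N = -16 (N = -4*4 = -16)
J = -29/2 (J = 3*(-⅚ - 1*4) = 3*(-⅚ - 4) = 3*(-29/6) = -29/2 ≈ -14.500)
h(r, u) = (-29/2 + r)/(-16 + u) (h(r, u) = (r - 29/2)/(u - 16) = (-29/2 + r)/(-16 + u))
h(6, -4)*12 = ((-29/2 + 6)/(-16 - 4))*12 = (-17/2/(-20))*12 = -1/20*(-17/2)*12 = (17/40)*12 = 51/10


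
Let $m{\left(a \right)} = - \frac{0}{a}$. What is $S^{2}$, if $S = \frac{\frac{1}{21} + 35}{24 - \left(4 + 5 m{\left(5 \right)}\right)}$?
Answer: $\frac{33856}{11025} \approx 3.0708$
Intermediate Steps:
$m{\left(a \right)} = 0$ ($m{\left(a \right)} = \left(-1\right) 0 = 0$)
$S = \frac{184}{105}$ ($S = \frac{\frac{1}{21} + 35}{24 - 4} = \frac{\frac{1}{21} + 35}{24 + \left(-4 + 0\right)} = \frac{736}{21 \left(24 - 4\right)} = \frac{736}{21 \cdot 20} = \frac{736}{21} \cdot \frac{1}{20} = \frac{184}{105} \approx 1.7524$)
$S^{2} = \left(\frac{184}{105}\right)^{2} = \frac{33856}{11025}$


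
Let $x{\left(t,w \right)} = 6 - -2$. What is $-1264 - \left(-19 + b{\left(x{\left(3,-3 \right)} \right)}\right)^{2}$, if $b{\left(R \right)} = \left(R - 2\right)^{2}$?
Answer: $-1553$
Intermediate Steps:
$x{\left(t,w \right)} = 8$ ($x{\left(t,w \right)} = 6 + 2 = 8$)
$b{\left(R \right)} = \left(-2 + R\right)^{2}$ ($b{\left(R \right)} = \left(R - 2\right)^{2} = \left(-2 + R\right)^{2}$)
$-1264 - \left(-19 + b{\left(x{\left(3,-3 \right)} \right)}\right)^{2} = -1264 - \left(-19 + \left(-2 + 8\right)^{2}\right)^{2} = -1264 - \left(-19 + 6^{2}\right)^{2} = -1264 - \left(-19 + 36\right)^{2} = -1264 - 17^{2} = -1264 - 289 = -1553$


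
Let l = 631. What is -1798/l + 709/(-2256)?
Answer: -4503667/1423536 ≈ -3.1637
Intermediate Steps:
-1798/l + 709/(-2256) = -1798/631 + 709/(-2256) = -1798*1/631 + 709*(-1/2256) = -1798/631 - 709/2256 = -4503667/1423536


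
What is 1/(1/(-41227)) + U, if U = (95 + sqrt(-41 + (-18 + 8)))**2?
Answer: -32253 + 190*I*sqrt(51) ≈ -32253.0 + 1356.9*I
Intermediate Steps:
U = (95 + I*sqrt(51))**2 (U = (95 + sqrt(-41 - 10))**2 = (95 + sqrt(-51))**2 = (95 + I*sqrt(51))**2 ≈ 8974.0 + 1356.9*I)
1/(1/(-41227)) + U = 1/(1/(-41227)) + (95 + I*sqrt(51))**2 = 1/(-1/41227) + (95 + I*sqrt(51))**2 = -41227 + (95 + I*sqrt(51))**2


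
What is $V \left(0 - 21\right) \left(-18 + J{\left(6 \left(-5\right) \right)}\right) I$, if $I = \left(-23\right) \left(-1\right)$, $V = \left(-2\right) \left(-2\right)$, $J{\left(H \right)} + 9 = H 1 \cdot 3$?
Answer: $226044$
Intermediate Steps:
$J{\left(H \right)} = -9 + 3 H$ ($J{\left(H \right)} = -9 + H 1 \cdot 3 = -9 + H 3 = -9 + 3 H$)
$V = 4$
$I = 23$
$V \left(0 - 21\right) \left(-18 + J{\left(6 \left(-5\right) \right)}\right) I = 4 \left(0 - 21\right) \left(-18 + \left(-9 + 3 \cdot 6 \left(-5\right)\right)\right) 23 = 4 \left(- 21 \left(-18 + \left(-9 + 3 \left(-30\right)\right)\right)\right) 23 = 4 \left(- 21 \left(-18 - 99\right)\right) 23 = 4 \left(\left(-21\right) \left(-117\right)\right) 23 = 4 \cdot 2457 \cdot 23 = 9828 \cdot 23 = 226044$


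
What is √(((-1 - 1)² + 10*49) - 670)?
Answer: 4*I*√11 ≈ 13.266*I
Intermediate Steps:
√(((-1 - 1)² + 10*49) - 670) = √(((-2)² + 490) - 670) = √((4 + 490) - 670) = √(494 - 670) = √(-176) = 4*I*√11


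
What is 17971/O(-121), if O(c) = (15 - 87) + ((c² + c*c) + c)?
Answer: 17971/29089 ≈ 0.61779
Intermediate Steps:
O(c) = -72 + c + 2*c² (O(c) = -72 + ((c² + c²) + c) = -72 + (2*c² + c) = -72 + (c + 2*c²) = -72 + c + 2*c²)
17971/O(-121) = 17971/(-72 - 121 + 2*(-121)²) = 17971/(-72 - 121 + 2*14641) = 17971/(-72 - 121 + 29282) = 17971/29089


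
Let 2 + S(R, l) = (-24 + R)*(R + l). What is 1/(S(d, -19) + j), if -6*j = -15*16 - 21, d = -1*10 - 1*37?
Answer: 2/9455 ≈ 0.00021153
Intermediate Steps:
d = -47 (d = -10 - 37 = -47)
S(R, l) = -2 + (-24 + R)*(R + l)
j = 87/2 (j = -(-15*16 - 21)/6 = -(-240 - 21)/6 = -1/6*(-261) = 87/2 ≈ 43.500)
1/(S(d, -19) + j) = 1/((-2 + (-47)**2 - 24*(-47) - 24*(-19) - 47*(-19)) + 87/2) = 1/((-2 + 2209 + 1128 + 456 + 893) + 87/2) = 1/(4684 + 87/2) = 1/(9455/2) = 2/9455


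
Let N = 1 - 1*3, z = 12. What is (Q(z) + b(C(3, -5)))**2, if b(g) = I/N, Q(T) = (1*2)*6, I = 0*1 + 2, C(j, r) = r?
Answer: 121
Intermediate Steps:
N = -2 (N = 1 - 3 = -2)
I = 2 (I = 0 + 2 = 2)
Q(T) = 12 (Q(T) = 2*6 = 12)
b(g) = -1 (b(g) = 2/(-2) = 2*(-1/2) = -1)
(Q(z) + b(C(3, -5)))**2 = (12 - 1)**2 = 11**2 = 121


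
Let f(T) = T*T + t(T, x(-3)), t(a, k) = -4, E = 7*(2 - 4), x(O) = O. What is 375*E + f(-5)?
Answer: -5229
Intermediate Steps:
E = -14 (E = 7*(-2) = -14)
f(T) = -4 + T² (f(T) = T*T - 4 = T² - 4 = -4 + T²)
375*E + f(-5) = 375*(-14) + (-4 + (-5)²) = -5250 + (-4 + 25) = -5250 + 21 = -5229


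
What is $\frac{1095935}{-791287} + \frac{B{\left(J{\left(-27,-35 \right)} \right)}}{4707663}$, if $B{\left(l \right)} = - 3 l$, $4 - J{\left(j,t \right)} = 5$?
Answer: $- \frac{1719763425348}{1241704177427} \approx -1.385$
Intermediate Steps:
$J{\left(j,t \right)} = -1$ ($J{\left(j,t \right)} = 4 - 5 = -1$)
$\frac{1095935}{-791287} + \frac{B{\left(J{\left(-27,-35 \right)} \right)}}{4707663} = \frac{1095935}{-791287} + \frac{\left(-3\right) \left(-1\right)}{4707663} = 1095935 \left(- \frac{1}{791287}\right) + 3 \cdot \frac{1}{4707663} = - \frac{1095935}{791287} + \frac{1}{1569221} = - \frac{1719763425348}{1241704177427}$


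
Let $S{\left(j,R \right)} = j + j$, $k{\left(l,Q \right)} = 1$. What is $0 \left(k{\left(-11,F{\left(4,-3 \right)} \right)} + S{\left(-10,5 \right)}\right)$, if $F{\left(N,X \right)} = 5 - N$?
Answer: $0$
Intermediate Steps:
$S{\left(j,R \right)} = 2 j$
$0 \left(k{\left(-11,F{\left(4,-3 \right)} \right)} + S{\left(-10,5 \right)}\right) = 0 \left(1 + 2 \left(-10\right)\right) = 0 \left(1 - 20\right) = 0 \left(-19\right) = 0$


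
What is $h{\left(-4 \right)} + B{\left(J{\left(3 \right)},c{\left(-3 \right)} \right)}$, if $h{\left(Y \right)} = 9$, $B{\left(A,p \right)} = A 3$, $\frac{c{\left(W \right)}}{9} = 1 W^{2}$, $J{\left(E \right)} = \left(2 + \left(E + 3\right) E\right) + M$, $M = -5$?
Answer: $54$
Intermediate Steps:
$J{\left(E \right)} = -3 + E \left(3 + E\right)$ ($J{\left(E \right)} = \left(2 + \left(E + 3\right) E\right) - 5 = \left(2 + \left(3 + E\right) E\right) - 5 = \left(2 + E \left(3 + E\right)\right) - 5 = -3 + E \left(3 + E\right)$)
$c{\left(W \right)} = 9 W^{2}$ ($c{\left(W \right)} = 9 \cdot 1 W^{2} = 9 W^{2}$)
$B{\left(A,p \right)} = 3 A$
$h{\left(-4 \right)} + B{\left(J{\left(3 \right)},c{\left(-3 \right)} \right)} = 9 + 3 \left(-3 + 3^{2} + 3 \cdot 3\right) = 9 + 3 \left(-3 + 9 + 9\right) = 9 + 3 \cdot 15 = 9 + 45 = 54$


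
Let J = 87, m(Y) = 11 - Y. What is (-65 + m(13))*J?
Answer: -5829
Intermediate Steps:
(-65 + m(13))*J = (-65 + (11 - 1*13))*87 = (-65 + (11 - 13))*87 = (-65 - 2)*87 = -67*87 = -5829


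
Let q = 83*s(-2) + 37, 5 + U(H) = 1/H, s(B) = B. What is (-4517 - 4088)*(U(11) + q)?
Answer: 12675165/11 ≈ 1.1523e+6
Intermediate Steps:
U(H) = -5 + 1/H
q = -129 (q = 83*(-2) + 37 = -166 + 37 = -129)
(-4517 - 4088)*(U(11) + q) = (-4517 - 4088)*((-5 + 1/11) - 129) = -8605*((-5 + 1/11) - 129) = -8605*(-54/11 - 129) = -8605*(-1473/11) = 12675165/11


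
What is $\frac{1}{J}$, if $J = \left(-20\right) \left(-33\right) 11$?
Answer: $\frac{1}{7260} \approx 0.00013774$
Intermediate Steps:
$J = 7260$ ($J = 660 \cdot 11 = 7260$)
$\frac{1}{J} = \frac{1}{7260}$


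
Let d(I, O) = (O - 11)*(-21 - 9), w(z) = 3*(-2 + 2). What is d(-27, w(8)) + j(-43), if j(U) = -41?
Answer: 289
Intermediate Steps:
w(z) = 0 (w(z) = 3*0 = 0)
d(I, O) = 330 - 30*O (d(I, O) = (-11 + O)*(-30) = 330 - 30*O)
d(-27, w(8)) + j(-43) = (330 - 30*0) - 41 = (330 + 0) - 41 = 330 - 41 = 289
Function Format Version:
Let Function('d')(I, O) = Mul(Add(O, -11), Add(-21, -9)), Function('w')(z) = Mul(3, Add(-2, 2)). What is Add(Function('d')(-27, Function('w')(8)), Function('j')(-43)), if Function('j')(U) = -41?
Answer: 289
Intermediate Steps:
Function('w')(z) = 0 (Function('w')(z) = Mul(3, 0) = 0)
Function('d')(I, O) = Add(330, Mul(-30, O)) (Function('d')(I, O) = Mul(Add(-11, O), -30) = Add(330, Mul(-30, O)))
Add(Function('d')(-27, Function('w')(8)), Function('j')(-43)) = Add(Add(330, Mul(-30, 0)), -41) = Add(Add(330, 0), -41) = Add(330, -41) = 289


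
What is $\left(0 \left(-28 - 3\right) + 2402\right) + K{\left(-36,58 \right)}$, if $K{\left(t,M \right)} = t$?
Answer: $2366$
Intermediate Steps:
$\left(0 \left(-28 - 3\right) + 2402\right) + K{\left(-36,58 \right)} = \left(0 \left(-28 - 3\right) + 2402\right) - 36 = \left(0 \left(-31\right) + 2402\right) - 36 = \left(0 + 2402\right) - 36 = 2402 - 36 = 2366$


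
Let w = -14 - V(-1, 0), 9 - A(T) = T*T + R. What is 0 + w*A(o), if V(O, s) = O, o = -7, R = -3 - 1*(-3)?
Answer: 520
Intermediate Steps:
R = 0 (R = -3 + 3 = 0)
A(T) = 9 - T² (A(T) = 9 - (T*T + 0) = 9 - (T² + 0) = 9 - T²)
w = -13 (w = -14 - 1*(-1) = -14 + 1 = -13)
0 + w*A(o) = 0 - 13*(9 - 1*(-7)²) = 0 - 13*(9 - 1*49) = 0 - 13*(9 - 49) = 0 - 13*(-40) = 0 + 520 = 520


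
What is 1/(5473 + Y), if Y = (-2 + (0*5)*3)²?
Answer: 1/5477 ≈ 0.00018258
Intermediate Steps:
Y = 4 (Y = (-2 + 0*3)² = (-2 + 0)² = (-2)² = 4)
1/(5473 + Y) = 1/(5473 + 4) = 1/5477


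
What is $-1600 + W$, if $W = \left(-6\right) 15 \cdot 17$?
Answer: $-3130$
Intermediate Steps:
$W = -1530$ ($W = \left(-90\right) 17 = -1530$)
$-1600 + W = -1600 - 1530 = -3130$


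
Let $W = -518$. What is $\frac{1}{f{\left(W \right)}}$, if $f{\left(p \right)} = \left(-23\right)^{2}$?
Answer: $\frac{1}{529} \approx 0.0018904$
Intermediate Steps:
$f{\left(p \right)} = 529$
$\frac{1}{f{\left(W \right)}} = \frac{1}{529}$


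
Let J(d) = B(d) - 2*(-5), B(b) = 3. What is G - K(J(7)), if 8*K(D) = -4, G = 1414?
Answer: 2829/2 ≈ 1414.5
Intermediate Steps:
J(d) = 13 (J(d) = 3 - 2*(-5) = 3 + 10 = 13)
K(D) = -½ (K(D) = (⅛)*(-4) = -½)
G - K(J(7)) = 1414 - 1*(-½) = 1414 + ½ = 2829/2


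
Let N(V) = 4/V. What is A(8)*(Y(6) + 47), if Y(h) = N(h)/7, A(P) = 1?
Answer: 989/21 ≈ 47.095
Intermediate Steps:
Y(h) = 4/(7*h) (Y(h) = (4/h)/7 = (4/h)*(1/7) = 4/(7*h))
A(8)*(Y(6) + 47) = 1*((4/7)/6 + 47) = 1*((4/7)*(1/6) + 47) = 1*(2/21 + 47) = 1*(989/21) = 989/21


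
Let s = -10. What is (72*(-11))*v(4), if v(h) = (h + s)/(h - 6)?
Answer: -2376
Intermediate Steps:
v(h) = (-10 + h)/(-6 + h) (v(h) = (h - 10)/(h - 6) = (-10 + h)/(-6 + h))
(72*(-11))*v(4) = (72*(-11))*((-10 + 4)/(-6 + 4)) = -792*(-6)/(-2) = -(-396)*(-6) = -792*3 = -2376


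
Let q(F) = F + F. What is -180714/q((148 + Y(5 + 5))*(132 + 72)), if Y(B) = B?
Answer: -30119/10744 ≈ -2.8033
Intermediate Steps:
q(F) = 2*F
-180714/q((148 + Y(5 + 5))*(132 + 72)) = -180714*1/(2*(132 + 72)*(148 + (5 + 5))) = -180714*1/(408*(148 + 10)) = -180714/(2*(158*204)) = -180714/(2*32232) = -180714/64464 = -180714*1/64464 = -30119/10744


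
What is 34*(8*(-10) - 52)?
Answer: -4488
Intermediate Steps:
34*(8*(-10) - 52) = 34*(-80 - 52) = 34*(-132) = -4488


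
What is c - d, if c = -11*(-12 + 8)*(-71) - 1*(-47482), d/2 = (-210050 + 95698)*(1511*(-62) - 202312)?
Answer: -67694967418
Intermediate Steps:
d = 67695011776 (d = 2*((-210050 + 95698)*(1511*(-62) - 202312)) = 2*(-114352*(-93682 - 202312)) = 2*(-114352*(-295994)) = 2*33847505888 = 67695011776)
c = 44358 (c = -11*(-4)*(-71) + 47482 = 44*(-71) + 47482 = -3124 + 47482 = 44358)
c - d = 44358 - 1*67695011776 = 44358 - 67695011776 = -67694967418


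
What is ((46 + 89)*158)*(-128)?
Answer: -2730240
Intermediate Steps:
((46 + 89)*158)*(-128) = (135*158)*(-128) = 21330*(-128) = -2730240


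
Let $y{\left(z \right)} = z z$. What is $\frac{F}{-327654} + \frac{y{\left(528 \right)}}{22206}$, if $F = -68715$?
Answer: $\frac{1719825519}{134738606} \approx 12.764$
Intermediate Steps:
$y{\left(z \right)} = z^{2}$
$\frac{F}{-327654} + \frac{y{\left(528 \right)}}{22206} = - \frac{68715}{-327654} + \frac{528^{2}}{22206} = \left(-68715\right) \left(- \frac{1}{327654}\right) + 278784 \cdot \frac{1}{22206} = \frac{7635}{36406} + \frac{46464}{3701} = \frac{1719825519}{134738606}$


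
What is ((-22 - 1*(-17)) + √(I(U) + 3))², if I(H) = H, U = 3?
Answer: (5 - √6)² ≈ 6.5051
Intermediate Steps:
((-22 - 1*(-17)) + √(I(U) + 3))² = ((-22 - 1*(-17)) + √(3 + 3))² = ((-22 + 17) + √6)² = (-5 + √6)²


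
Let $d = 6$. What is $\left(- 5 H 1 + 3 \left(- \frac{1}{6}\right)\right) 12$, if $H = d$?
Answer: $-366$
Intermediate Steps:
$H = 6$
$\left(- 5 H 1 + 3 \left(- \frac{1}{6}\right)\right) 12 = \left(- 5 \cdot 6 \cdot 1 + 3 \left(- \frac{1}{6}\right)\right) 12 = \left(\left(-5\right) 6 + 3 \left(\left(-1\right) \frac{1}{6}\right)\right) 12 = \left(-30 + 3 \left(- \frac{1}{6}\right)\right) 12 = \left(-30 - \frac{1}{2}\right) 12 = \left(- \frac{61}{2}\right) 12 = -366$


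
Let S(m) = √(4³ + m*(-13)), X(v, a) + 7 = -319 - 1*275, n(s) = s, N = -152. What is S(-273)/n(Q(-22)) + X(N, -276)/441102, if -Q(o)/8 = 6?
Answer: -601/441102 - √3613/48 ≈ -1.2536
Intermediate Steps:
Q(o) = -48 (Q(o) = -8*6 = -48)
X(v, a) = -601 (X(v, a) = -7 + (-319 - 1*275) = -7 + (-319 - 275) = -7 - 594 = -601)
S(m) = √(64 - 13*m)
S(-273)/n(Q(-22)) + X(N, -276)/441102 = √(64 - 13*(-273))/(-48) - 601/441102 = √(64 + 3549)*(-1/48) - 601*1/441102 = √3613*(-1/48) - 601/441102 = -√3613/48 - 601/441102 = -601/441102 - √3613/48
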